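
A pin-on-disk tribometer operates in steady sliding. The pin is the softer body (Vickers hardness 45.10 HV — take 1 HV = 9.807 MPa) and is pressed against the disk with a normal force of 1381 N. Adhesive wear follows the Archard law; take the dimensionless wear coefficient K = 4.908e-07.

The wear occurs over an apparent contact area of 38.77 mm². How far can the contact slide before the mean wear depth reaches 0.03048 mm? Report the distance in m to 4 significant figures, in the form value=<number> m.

value=771.1 m

Quoted intermediates are rounded; every step runs at exact precision. Rounded just once: four significant figures.
Hardness H = 45.10 HV × 9.807 MPa/HV = 442.3 MPa = 4.423e+08 Pa.
Contact area A = 38.77 mm² = 3.877e-05 m².
Depth limit h_lim = 0.03048 mm = 3.048e-05 m.
SI base units throughout: W = 1381 N, H = 4.423e+08 Pa, K = 4.908e-07.
Allowed volume V_lim = h_lim·A = 3.048e-05 · 3.877e-05 = 1.182e-09 m³.
Inverting, life L = V_lim·H/(K·W) = 1.182e-09 · 4.423e+08 / (4.908e-07 · 1381) = 771.1 m.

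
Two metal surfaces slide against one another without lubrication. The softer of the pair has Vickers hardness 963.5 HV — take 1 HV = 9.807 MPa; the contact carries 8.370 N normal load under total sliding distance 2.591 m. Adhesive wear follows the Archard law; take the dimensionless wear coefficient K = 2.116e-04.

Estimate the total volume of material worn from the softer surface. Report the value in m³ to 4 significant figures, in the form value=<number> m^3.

value=4.856e-13 m^3

All working math runs at full float precision, and intermediates are shown rounded; a lone final rounding: 4 significant figures.
Convert: Hardness H = 963.5 HV × 9.807 MPa/HV = 9449 MPa = 9.449e+09 Pa.
Working in SI base units: W = 8.370 N, H = 9.449e+09 Pa, K = 2.116e-04.
The Archard volume V = K·W·L/H = 2.116e-04 · 8.370 · 2.591 / 9.449e+09 = 4.856e-13 m³.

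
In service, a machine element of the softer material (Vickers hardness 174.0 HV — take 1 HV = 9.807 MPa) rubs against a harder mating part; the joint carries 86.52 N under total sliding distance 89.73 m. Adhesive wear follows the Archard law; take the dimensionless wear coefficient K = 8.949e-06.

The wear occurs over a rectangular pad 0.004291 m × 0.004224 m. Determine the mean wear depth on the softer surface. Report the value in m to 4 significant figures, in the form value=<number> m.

value=2.246e-06 m

Displayed values are rounded, and each operation runs at full float precision. Rounded just once to 4 significant digits.
Hardness H = 174.0 HV × 9.807 MPa/HV = 1706 MPa = 1.706e+09 Pa.
Contact area A = 0.004291 m × 0.004224 m = 1.813e-05 m².
Working in SI base units: W = 86.52 N, H = 1.706e+09 Pa, K = 8.949e-06.
Archard relation: V = K·W·L/H = 8.949e-06 · 86.52 · 89.73 / 1.706e+09 = 4.071e-11 m³.
Mean wear depth h = V/A = 4.071e-11 / 1.813e-05 = 2.246e-06 m.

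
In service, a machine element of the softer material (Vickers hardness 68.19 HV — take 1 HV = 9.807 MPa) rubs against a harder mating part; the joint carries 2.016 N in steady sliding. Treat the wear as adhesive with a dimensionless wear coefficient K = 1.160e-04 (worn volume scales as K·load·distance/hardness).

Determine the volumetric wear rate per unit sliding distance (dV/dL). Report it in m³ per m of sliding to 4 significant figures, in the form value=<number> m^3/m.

The intermediates are shown rounded. The algebra carries exact precision — a single final rounding, at 4 significant digits.
Convert: Hardness H = 68.19 HV × 9.807 MPa/HV = 668.7 MPa = 6.687e+08 Pa.
Collected in SI base units: W = 2.016 N, H = 6.687e+08 Pa, K = 1.160e-04.
The wear rate dV/dL = K·W/H, per unit distance: 1.160e-04 · 2.016 / 6.687e+08 = 3.497e-13 m³/m.

value=3.497e-13 m^3/m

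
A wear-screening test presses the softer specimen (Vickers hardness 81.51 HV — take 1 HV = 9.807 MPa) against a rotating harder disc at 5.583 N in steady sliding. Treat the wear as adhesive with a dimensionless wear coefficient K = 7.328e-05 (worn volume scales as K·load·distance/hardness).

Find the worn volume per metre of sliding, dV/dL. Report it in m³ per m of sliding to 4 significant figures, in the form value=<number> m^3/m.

value=5.118e-13 m^3/m

The computation holds full float precision, and intermediate values are printed rounded — rounded once at the end: four significant digits.
Hardness H = 81.51 HV × 9.807 MPa/HV = 799.4 MPa = 7.994e+08 Pa.
Restated in SI base units: W = 5.583 N, H = 7.994e+08 Pa, K = 7.328e-05.
Rate of wear dV/dL = K·W/H — distance-free: 7.328e-05 · 5.583 / 7.994e+08 = 5.118e-13 m³/m.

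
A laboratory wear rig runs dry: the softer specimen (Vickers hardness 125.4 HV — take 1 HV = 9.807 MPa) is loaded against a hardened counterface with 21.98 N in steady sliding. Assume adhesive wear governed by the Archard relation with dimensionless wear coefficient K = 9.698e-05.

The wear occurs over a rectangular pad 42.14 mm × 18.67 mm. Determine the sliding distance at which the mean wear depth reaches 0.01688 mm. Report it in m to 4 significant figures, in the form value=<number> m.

value=7662 m

The intermediates appear rounded, and each operation keeps full precision — rounded just once: four significant digits.
Convert: Hardness H = 125.4 HV × 9.807 MPa/HV = 1230 MPa = 1.230e+09 Pa.
Convert: Pad sides 42.14 mm × 18.67 mm = 0.04214 m × 0.01867 m. Contact area A = 0.04214 m × 0.01867 m = 7.868e-04 m².
Convert: Depth limit h_lim = 0.01688 mm = 1.688e-05 m.
As SI base values: W = 21.98 N, H = 1.230e+09 Pa, K = 9.698e-05.
Permissible volume V_lim = h_lim·A = 1.688e-05 · 7.868e-04 = 1.328e-08 m³.
Thus life L = V_lim·H/(K·W) = 1.328e-08 · 1.230e+09 / (9.698e-05 · 21.98) = 7662 m.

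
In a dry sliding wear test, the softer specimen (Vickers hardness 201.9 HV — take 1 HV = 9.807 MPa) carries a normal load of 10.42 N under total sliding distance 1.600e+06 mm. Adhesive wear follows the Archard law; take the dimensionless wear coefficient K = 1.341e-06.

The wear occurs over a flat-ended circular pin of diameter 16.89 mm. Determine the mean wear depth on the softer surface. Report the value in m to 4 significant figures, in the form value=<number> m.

value=5.040e-08 m

All working math holds full precision — intermediates are printed rounded; rounded once at the end, at four significant figures.
Convert: Distance L = 1.600e+06 mm = 1600 m.
Convert: Hardness H = 201.9 HV × 9.807 MPa/HV = 1980 MPa = 1.980e+09 Pa.
Convert: Pin diameter d = 16.89 mm = 0.01689 m. Contact area A = π·d²/4 = π·(0.01689 m)²/4 = 2.241e-04 m².
Working in SI base units: W = 10.42 N, H = 1.980e+09 Pa, K = 1.341e-06.
By Archard's law, V = K·W·L/H = 1.341e-06 · 10.42 · 1600 / 1.980e+09 = 1.129e-11 m³.
Average depth h = V/A = 1.129e-11 / 2.241e-04 = 5.040e-08 m.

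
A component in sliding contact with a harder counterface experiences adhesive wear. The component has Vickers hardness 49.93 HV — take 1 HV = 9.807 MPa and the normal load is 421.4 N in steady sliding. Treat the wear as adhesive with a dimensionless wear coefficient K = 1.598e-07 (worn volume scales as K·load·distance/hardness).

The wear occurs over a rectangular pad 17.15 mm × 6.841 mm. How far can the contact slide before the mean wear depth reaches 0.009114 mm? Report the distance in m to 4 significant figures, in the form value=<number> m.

The computation holds full float precision. Intermediate values are printed rounded, and a single final rounding, at four significant figures.
Hardness H = 49.93 HV × 9.807 MPa/HV = 489.7 MPa = 4.897e+08 Pa.
Pad sides 17.15 mm × 6.841 mm = 0.01715 m × 0.006841 m. Contact area A = 0.01715 m × 0.006841 m = 1.173e-04 m².
Depth limit h_lim = 0.009114 mm = 9.114e-06 m.
Expressed in SI base units: W = 421.4 N, H = 4.897e+08 Pa, K = 1.598e-07.
Volume at the limit: V_lim = h_lim·A = 9.114e-06 · 1.173e-04 = 1.069e-09 m³.
Sliding life L = V_lim·H/(K·W) = 1.069e-09 · 4.897e+08 / (1.598e-07 · 421.4) = 7775 m.

value=7775 m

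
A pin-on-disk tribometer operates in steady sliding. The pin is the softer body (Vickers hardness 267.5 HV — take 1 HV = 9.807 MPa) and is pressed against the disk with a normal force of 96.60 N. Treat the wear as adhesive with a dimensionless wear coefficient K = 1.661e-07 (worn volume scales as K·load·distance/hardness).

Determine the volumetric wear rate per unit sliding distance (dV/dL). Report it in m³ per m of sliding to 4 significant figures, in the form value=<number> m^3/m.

The computation holds exact precision — the intermediates appear rounded, and rounded just once to 4 significant figures.
Convert: Hardness H = 267.5 HV × 9.807 MPa/HV = 2623 MPa = 2.623e+09 Pa.
Expressed in SI base units: W = 96.60 N, H = 2.623e+09 Pa, K = 1.661e-07.
The wear rate dV/dL = K·W/H — distance-free: 1.661e-07 · 96.60 / 2.623e+09 = 6.116e-15 m³/m.

value=6.116e-15 m^3/m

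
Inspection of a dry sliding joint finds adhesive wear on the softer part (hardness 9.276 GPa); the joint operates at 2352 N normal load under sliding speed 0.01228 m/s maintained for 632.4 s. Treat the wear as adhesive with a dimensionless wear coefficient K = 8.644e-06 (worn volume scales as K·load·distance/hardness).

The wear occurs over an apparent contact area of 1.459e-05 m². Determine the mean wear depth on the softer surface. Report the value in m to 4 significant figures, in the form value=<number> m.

value=1.167e-06 m

All arithmetic holds exact precision — displayed values are rounded, and one final rounding, at 4 significant digits.
Convert: Distance covered L = v·t = 0.01228 m/s × 632.4 s = 7.766 m.
Convert: Hardness H = 9.276 GPa = 9.276e+09 Pa.
Restated in SI base units: W = 2352 N, H = 9.276e+09 Pa, K = 8.644e-06.
Wear volume V = K·W·L/H = 8.644e-06 · 2352 · 7.766 / 9.276e+09 = 1.702e-11 m³.
Mean depth h = V/A = 1.702e-11 / 1.459e-05 = 1.167e-06 m.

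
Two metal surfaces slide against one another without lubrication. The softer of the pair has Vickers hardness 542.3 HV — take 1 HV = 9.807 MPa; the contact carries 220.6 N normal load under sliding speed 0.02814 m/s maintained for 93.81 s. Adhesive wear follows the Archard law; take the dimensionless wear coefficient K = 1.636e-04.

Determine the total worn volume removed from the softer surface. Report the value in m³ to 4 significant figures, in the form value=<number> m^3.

Each operation carries exact precision, and the intermediates are shown rounded, and rounded once at the end to four significant digits.
Convert: The distance L = v·t = 0.02814 m/s × 93.81 s = 2.640 m.
Convert: Hardness H = 542.3 HV × 9.807 MPa/HV = 5318 MPa = 5.318e+09 Pa.
In SI base units: W = 220.6 N, H = 5.318e+09 Pa, K = 1.636e-04.
Archard volume V = K·W·L/H = 1.636e-04 · 220.6 · 2.640 / 5.318e+09 = 1.791e-11 m³.

value=1.791e-11 m^3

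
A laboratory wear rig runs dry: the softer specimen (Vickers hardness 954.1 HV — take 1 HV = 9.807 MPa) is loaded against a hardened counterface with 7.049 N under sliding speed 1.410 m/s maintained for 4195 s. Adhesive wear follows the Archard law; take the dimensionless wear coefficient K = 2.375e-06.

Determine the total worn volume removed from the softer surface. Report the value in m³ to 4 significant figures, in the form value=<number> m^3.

Shown intermediates are rounded. The computation maintains full float precision; rounded once at the end: four significant digits.
Distance L = v·t = 1.410 m/s × 4195 s = 5915 m.
Hardness H = 954.1 HV × 9.807 MPa/HV = 9357 MPa = 9.357e+09 Pa.
Working in SI base units: W = 7.049 N, H = 9.357e+09 Pa, K = 2.375e-06.
Apply Archard: V = K·W·L/H = 2.375e-06 · 7.049 · 5915 / 9.357e+09 = 1.058e-11 m³.

value=1.058e-11 m^3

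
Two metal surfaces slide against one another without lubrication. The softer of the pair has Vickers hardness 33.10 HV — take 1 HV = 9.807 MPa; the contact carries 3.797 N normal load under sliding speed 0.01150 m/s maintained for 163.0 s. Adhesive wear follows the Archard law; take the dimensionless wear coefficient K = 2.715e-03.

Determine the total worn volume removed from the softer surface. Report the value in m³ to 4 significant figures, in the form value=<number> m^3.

value=5.953e-11 m^3

All working math maintains full float precision. Intermediate values appear rounded; rounded just once: four significant digits.
Total distance L = v·t = 0.01150 m/s × 163.0 s = 1.875 m.
Hardness H = 33.10 HV × 9.807 MPa/HV = 324.6 MPa = 3.246e+08 Pa.
Expressed in SI base units: W = 3.797 N, H = 3.246e+08 Pa, K = 2.715e-03.
Worn volume V = K·W·L/H = 2.715e-03 · 3.797 · 1.875 / 3.246e+08 = 5.953e-11 m³.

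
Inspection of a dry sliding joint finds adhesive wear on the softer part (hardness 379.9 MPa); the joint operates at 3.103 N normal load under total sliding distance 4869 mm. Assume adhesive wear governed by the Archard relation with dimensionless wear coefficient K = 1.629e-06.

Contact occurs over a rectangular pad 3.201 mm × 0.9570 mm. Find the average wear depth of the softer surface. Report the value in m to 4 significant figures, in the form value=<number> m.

The algebra maintains exact precision; the intermediates are printed rounded — a single final rounding, at four significant digits.
Convert: The distance L = 4869 mm = 4.869 m.
Convert: Hardness H = 379.9 MPa = 3.799e+08 Pa.
Convert: Pad sides 3.201 mm × 0.9570 mm = 3.201e-03 m × 9.570e-04 m. Contact area A = 3.201e-03 m × 9.570e-04 m = 3.063e-06 m².
Restated in SI base units: W = 3.103 N, H = 3.799e+08 Pa, K = 1.629e-06.
Archard relation: V = K·W·L/H = 1.629e-06 · 3.103 · 4.869 / 3.799e+08 = 6.478e-14 m³.
Wear depth h = V/A = 6.478e-14 / 3.063e-06 = 2.115e-08 m.

value=2.115e-08 m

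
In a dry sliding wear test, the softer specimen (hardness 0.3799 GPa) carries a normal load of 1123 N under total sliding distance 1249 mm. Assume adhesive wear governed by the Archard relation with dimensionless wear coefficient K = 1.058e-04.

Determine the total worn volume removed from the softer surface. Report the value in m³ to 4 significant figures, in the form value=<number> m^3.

Intermediates are printed rounded. The algebra runs at full precision — a single final rounding, at four significant digits.
Distance L = 1249 mm = 1.249 m.
Hardness H = 0.3799 GPa = 3.799e+08 Pa.
In SI base units, W = 1123 N, H = 3.799e+08 Pa, K = 1.058e-04.
The Archard volume V = K·W·L/H = 1.058e-04 · 1123 · 1.249 / 3.799e+08 = 3.906e-10 m³.

value=3.906e-10 m^3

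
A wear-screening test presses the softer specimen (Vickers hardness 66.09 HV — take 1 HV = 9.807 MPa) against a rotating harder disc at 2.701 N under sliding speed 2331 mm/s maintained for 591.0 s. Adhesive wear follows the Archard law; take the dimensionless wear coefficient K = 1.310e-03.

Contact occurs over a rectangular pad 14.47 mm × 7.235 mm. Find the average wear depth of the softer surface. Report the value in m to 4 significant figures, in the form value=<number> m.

value=7.184e-05 m

Intermediates are printed rounded. All arithmetic maintains full precision. Rounded once at the end: four significant digits.
Sliding speed v = 2331 mm/s = 2.331 m/s. Distance covered L = v·t = 2.331 m/s × 591.0 s = 1378 m.
Hardness H = 66.09 HV × 9.807 MPa/HV = 648.1 MPa = 6.481e+08 Pa.
Pad sides 14.47 mm × 7.235 mm = 0.01447 m × 0.007235 m. Contact area A = 0.01447 m × 0.007235 m = 1.047e-04 m².
In SI base units: W = 2.701 N, H = 6.481e+08 Pa, K = 1.310e-03.
Wear volume V = K·W·L/H = 1.310e-03 · 2.701 · 1378 / 6.481e+08 = 7.521e-09 m³.
Mean wear depth h = V/A = 7.521e-09 / 1.047e-04 = 7.184e-05 m.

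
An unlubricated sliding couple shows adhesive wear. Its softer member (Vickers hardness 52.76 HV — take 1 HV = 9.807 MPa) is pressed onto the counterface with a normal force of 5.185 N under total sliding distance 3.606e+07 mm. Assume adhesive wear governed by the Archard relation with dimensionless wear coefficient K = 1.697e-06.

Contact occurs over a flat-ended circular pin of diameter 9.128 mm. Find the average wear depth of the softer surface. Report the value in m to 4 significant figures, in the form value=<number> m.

value=9.371e-06 m

All working math carries exact precision, and quoted intermediates are rounded. Rounded once at the end, at four significant digits.
Distance covered L = 3.606e+07 mm = 3.606e+04 m.
Hardness H = 52.76 HV × 9.807 MPa/HV = 517.4 MPa = 5.174e+08 Pa.
Pin diameter d = 9.128 mm = 0.009128 m. Contact area A = π·d²/4 = π·(0.009128 m)²/4 = 6.544e-05 m².
SI base units throughout: W = 5.185 N, H = 5.174e+08 Pa, K = 1.697e-06.
Volume removed: V = K·W·L/H = 1.697e-06 · 5.185 · 3.606e+04 / 5.174e+08 = 6.132e-10 m³.
Depth of wear h = V/A = 6.132e-10 / 6.544e-05 = 9.371e-06 m.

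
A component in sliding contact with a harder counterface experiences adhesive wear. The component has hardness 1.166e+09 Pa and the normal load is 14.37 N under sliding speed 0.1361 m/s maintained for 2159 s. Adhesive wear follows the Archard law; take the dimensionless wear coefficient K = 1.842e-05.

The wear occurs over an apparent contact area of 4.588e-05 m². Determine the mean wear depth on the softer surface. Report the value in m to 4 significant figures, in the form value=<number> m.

All working math keeps full precision; intermediate values are shown rounded. Rounded once at the end, at four significant digits.
The distance L = v·t = 0.1361 m/s × 2159 s = 293.8 m.
Collected in SI base units: W = 14.37 N, H = 1.166e+09 Pa, K = 1.842e-05.
Worn volume V = K·W·L/H = 1.842e-05 · 14.37 · 293.8 / 1.166e+09 = 6.671e-11 m³.
Wear depth h = V/A = 6.671e-11 / 4.588e-05 = 1.454e-06 m.

value=1.454e-06 m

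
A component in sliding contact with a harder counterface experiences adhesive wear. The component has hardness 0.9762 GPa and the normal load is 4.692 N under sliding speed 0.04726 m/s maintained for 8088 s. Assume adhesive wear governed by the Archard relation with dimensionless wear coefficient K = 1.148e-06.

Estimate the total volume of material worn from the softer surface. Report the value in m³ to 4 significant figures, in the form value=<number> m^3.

value=2.109e-12 m^3

Intermediates are printed rounded; all arithmetic maintains full precision. Rounded just once to 4 significant digits.
Convert: Total distance L = v·t = 0.04726 m/s × 8088 s = 382.2 m.
Convert: Hardness H = 0.9762 GPa = 9.762e+08 Pa.
Restated in SI base units: W = 4.692 N, H = 9.762e+08 Pa, K = 1.148e-06.
Apply Archard: V = K·W·L/H = 1.148e-06 · 4.692 · 382.2 / 9.762e+08 = 2.109e-12 m³.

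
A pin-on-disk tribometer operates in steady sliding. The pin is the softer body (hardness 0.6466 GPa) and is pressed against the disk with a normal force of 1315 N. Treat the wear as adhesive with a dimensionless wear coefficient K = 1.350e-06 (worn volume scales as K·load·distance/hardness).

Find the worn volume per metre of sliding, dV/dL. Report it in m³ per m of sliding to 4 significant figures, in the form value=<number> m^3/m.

Shown intermediates are rounded; each operation holds exact precision. Rounded just once to four significant figures.
Convert: Hardness H = 0.6466 GPa = 6.466e+08 Pa.
SI base units throughout: W = 1315 N, H = 6.466e+08 Pa, K = 1.350e-06.
The wear rate dV/dL = K·W/H — distance-free: 1.350e-06 · 1315 / 6.466e+08 = 2.746e-12 m³/m.

value=2.746e-12 m^3/m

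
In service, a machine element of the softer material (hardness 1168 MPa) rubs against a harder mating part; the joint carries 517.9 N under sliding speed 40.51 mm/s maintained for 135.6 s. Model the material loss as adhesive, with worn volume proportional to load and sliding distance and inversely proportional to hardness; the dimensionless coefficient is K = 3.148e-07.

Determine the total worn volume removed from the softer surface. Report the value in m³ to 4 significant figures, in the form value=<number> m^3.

value=7.668e-13 m^3

Intermediate values are printed rounded. Every step keeps full precision, and a lone final rounding: four significant figures.
Sliding speed v = 40.51 mm/s = 0.04051 m/s. The distance L = v·t = 0.04051 m/s × 135.6 s = 5.493 m.
Hardness H = 1168 MPa = 1.168e+09 Pa.
Working in SI base units: W = 517.9 N, H = 1.168e+09 Pa, K = 3.148e-07.
Archard relation: V = K·W·L/H = 3.148e-07 · 517.9 · 5.493 / 1.168e+09 = 7.668e-13 m³.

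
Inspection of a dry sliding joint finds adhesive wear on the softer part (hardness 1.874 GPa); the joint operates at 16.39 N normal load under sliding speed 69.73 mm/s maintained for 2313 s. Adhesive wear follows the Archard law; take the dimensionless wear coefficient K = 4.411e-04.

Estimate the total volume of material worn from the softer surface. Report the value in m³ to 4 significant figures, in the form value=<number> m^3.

The algebra carries exact precision — intermediate values appear rounded — a single final rounding, at 4 significant digits.
Sliding speed v = 69.73 mm/s = 0.06973 m/s. Distance L = v·t = 0.06973 m/s × 2313 s = 161.3 m.
Hardness H = 1.874 GPa = 1.874e+09 Pa.
In SI base units, W = 16.39 N, H = 1.874e+09 Pa, K = 4.411e-04.
The Archard volume V = K·W·L/H = 4.411e-04 · 16.39 · 161.3 / 1.874e+09 = 6.222e-10 m³.

value=6.222e-10 m^3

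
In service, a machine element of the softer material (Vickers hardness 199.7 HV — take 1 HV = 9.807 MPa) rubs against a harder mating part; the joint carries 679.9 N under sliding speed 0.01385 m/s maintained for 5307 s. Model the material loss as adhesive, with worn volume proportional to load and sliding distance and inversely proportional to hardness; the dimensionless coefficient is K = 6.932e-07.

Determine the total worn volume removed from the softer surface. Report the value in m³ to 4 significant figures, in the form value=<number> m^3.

All working math runs at full float precision — intermediate values appear rounded, and rounded just once to 4 significant figures.
Convert: Distance covered L = v·t = 0.01385 m/s × 5307 s = 73.50 m.
Convert: Hardness H = 199.7 HV × 9.807 MPa/HV = 1958 MPa = 1.958e+09 Pa.
Working in SI base units: W = 679.9 N, H = 1.958e+09 Pa, K = 6.932e-07.
Worn volume V = K·W·L/H = 6.932e-07 · 679.9 · 73.50 / 1.958e+09 = 1.769e-11 m³.

value=1.769e-11 m^3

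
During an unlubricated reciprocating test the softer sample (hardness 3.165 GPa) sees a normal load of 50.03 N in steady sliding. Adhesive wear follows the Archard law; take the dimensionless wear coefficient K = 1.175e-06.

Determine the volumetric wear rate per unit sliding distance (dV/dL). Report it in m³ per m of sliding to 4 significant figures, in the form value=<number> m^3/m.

Each operation carries full precision; intermediates are displayed rounded. Rounded once at the end, at 4 significant digits.
Hardness H = 3.165 GPa = 3.165e+09 Pa.
As SI base values: W = 50.03 N, H = 3.165e+09 Pa, K = 1.175e-06.
Sliding wear rate dV/dL = K·W/H, per unit distance: 1.175e-06 · 50.03 / 3.165e+09 = 1.857e-14 m³/m.

value=1.857e-14 m^3/m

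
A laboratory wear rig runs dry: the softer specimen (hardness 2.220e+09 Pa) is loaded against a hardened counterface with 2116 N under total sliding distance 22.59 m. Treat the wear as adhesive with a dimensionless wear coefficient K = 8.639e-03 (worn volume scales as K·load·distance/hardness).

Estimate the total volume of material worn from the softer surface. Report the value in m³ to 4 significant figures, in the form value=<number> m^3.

value=1.860e-07 m^3

All working math carries full float precision — intermediate values are printed rounded — a lone final rounding, at four significant digits.
Working in SI base units: W = 2116 N, H = 2.220e+09 Pa, K = 8.639e-03.
Volume removed: V = K·W·L/H = 8.639e-03 · 2116 · 22.59 / 2.220e+09 = 1.860e-07 m³.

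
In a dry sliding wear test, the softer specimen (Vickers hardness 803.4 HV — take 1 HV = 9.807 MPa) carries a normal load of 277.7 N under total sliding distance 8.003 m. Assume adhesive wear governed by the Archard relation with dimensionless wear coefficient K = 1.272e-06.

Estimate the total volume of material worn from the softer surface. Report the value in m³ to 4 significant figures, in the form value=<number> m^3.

Intermediates are printed rounded. The algebra holds exact precision — a lone final rounding: four significant figures.
Hardness H = 803.4 HV × 9.807 MPa/HV = 7879 MPa = 7.879e+09 Pa.
SI base units throughout: W = 277.7 N, H = 7.879e+09 Pa, K = 1.272e-06.
The Archard volume V = K·W·L/H = 1.272e-06 · 277.7 · 8.003 / 7.879e+09 = 3.588e-13 m³.

value=3.588e-13 m^3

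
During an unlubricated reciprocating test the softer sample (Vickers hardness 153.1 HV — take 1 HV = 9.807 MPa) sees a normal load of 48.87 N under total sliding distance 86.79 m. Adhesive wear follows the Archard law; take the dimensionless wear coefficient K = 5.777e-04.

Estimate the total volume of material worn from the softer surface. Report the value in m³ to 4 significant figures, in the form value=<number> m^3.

value=1.632e-09 m^3

Each operation holds full precision — intermediates appear rounded; a single final rounding to four significant figures.
Convert: Hardness H = 153.1 HV × 9.807 MPa/HV = 1501 MPa = 1.501e+09 Pa.
Collected in SI base units: W = 48.87 N, H = 1.501e+09 Pa, K = 5.777e-04.
Wear volume V = K·W·L/H = 5.777e-04 · 48.87 · 86.79 / 1.501e+09 = 1.632e-09 m³.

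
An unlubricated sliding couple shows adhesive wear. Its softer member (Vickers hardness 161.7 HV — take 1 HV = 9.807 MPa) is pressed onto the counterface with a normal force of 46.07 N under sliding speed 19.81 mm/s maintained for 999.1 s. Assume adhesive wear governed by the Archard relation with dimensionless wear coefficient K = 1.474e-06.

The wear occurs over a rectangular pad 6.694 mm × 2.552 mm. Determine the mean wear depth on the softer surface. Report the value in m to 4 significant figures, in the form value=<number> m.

value=4.961e-08 m

Intermediate values appear rounded, and the computation runs at full precision; one last rounding, at four significant digits.
Sliding speed v = 19.81 mm/s = 0.01981 m/s. Sliding distance L = v·t = 0.01981 m/s × 999.1 s = 19.79 m.
Hardness H = 161.7 HV × 9.807 MPa/HV = 1586 MPa = 1.586e+09 Pa.
Pad sides 6.694 mm × 2.552 mm = 0.006694 m × 0.002552 m. Contact area A = 0.006694 m × 0.002552 m = 1.708e-05 m².
In SI base units, W = 46.07 N, H = 1.586e+09 Pa, K = 1.474e-06.
Worn volume V = K·W·L/H = 1.474e-06 · 46.07 · 19.79 / 1.586e+09 = 8.475e-13 m³.
Average depth h = V/A = 8.475e-13 / 1.708e-05 = 4.961e-08 m.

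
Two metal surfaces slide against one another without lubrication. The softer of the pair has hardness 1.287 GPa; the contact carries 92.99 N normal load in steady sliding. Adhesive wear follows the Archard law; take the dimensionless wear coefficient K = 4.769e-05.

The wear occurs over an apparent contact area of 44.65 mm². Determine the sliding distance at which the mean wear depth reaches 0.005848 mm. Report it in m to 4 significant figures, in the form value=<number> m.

value=75.78 m

Every step holds full float precision; intermediates are printed rounded, and a single final rounding, at 4 significant digits.
Convert: Hardness H = 1.287 GPa = 1.287e+09 Pa.
Convert: Contact area A = 44.65 mm² = 4.465e-05 m².
Convert: Depth limit h_lim = 0.005848 mm = 5.848e-06 m.
Expressed in SI base units: W = 92.99 N, H = 1.287e+09 Pa, K = 4.769e-05.
Wearable volume V_lim = h_lim·A = 5.848e-06 · 4.465e-05 = 2.611e-10 m³.
Inverting, life L = V_lim·H/(K·W) = 2.611e-10 · 1.287e+09 / (4.769e-05 · 92.99) = 75.78 m.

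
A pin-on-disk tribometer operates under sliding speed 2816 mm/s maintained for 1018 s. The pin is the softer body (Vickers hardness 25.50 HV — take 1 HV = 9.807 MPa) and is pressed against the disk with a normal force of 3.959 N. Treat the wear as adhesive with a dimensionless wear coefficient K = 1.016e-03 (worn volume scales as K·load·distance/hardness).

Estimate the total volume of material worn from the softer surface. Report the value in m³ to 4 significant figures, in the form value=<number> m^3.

value=4.611e-08 m^3

Intermediate values are printed rounded. The algebra carries exact precision; a single final rounding, at four significant digits.
Convert: Sliding speed v = 2816 mm/s = 2.816 m/s. Sliding distance L = v·t = 2.816 m/s × 1018 s = 2867 m.
Convert: Hardness H = 25.50 HV × 9.807 MPa/HV = 250.1 MPa = 2.501e+08 Pa.
As SI base values: W = 3.959 N, H = 2.501e+08 Pa, K = 1.016e-03.
Volume removed: V = K·W·L/H = 1.016e-03 · 3.959 · 2867 / 2.501e+08 = 4.611e-08 m³.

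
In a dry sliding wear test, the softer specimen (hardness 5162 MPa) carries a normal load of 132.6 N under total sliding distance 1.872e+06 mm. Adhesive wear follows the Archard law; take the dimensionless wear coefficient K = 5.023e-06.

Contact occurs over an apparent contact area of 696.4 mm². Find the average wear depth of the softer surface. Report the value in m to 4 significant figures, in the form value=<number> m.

value=3.468e-07 m

Intermediates are printed rounded. All working math keeps exact precision, and rounded just once to four significant figures.
Convert: The distance L = 1.872e+06 mm = 1872 m.
Convert: Hardness H = 5162 MPa = 5.162e+09 Pa.
Convert: Contact area A = 696.4 mm² = 6.964e-04 m².
In SI base units, W = 132.6 N, H = 5.162e+09 Pa, K = 5.023e-06.
Volume removed: V = K·W·L/H = 5.023e-06 · 132.6 · 1872 / 5.162e+09 = 2.415e-10 m³.
Average depth h = V/A = 2.415e-10 / 6.964e-04 = 3.468e-07 m.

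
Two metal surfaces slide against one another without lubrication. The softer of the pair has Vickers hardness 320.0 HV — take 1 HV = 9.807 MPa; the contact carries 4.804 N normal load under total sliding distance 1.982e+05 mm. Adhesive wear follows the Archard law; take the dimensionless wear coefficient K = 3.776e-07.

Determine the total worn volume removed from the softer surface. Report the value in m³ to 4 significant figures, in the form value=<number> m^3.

value=1.146e-13 m^3

Intermediates are printed rounded, and all arithmetic carries full precision; one last rounding to 4 significant figures.
Convert: The distance L = 1.982e+05 mm = 198.2 m.
Convert: Hardness H = 320.0 HV × 9.807 MPa/HV = 3138 MPa = 3.138e+09 Pa.
Restated in SI base units: W = 4.804 N, H = 3.138e+09 Pa, K = 3.776e-07.
Volume removed: V = K·W·L/H = 3.776e-07 · 4.804 · 198.2 / 3.138e+09 = 1.146e-13 m³.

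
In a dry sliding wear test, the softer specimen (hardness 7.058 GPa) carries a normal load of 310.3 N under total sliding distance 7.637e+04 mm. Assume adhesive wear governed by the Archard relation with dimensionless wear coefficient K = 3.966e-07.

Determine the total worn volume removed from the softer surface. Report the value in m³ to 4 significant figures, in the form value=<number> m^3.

Each operation holds exact precision — intermediate values are shown rounded. Rounded just once: four significant figures.
Path length L = 7.637e+04 mm = 76.37 m.
Hardness H = 7.058 GPa = 7.058e+09 Pa.
Expressed in SI base units: W = 310.3 N, H = 7.058e+09 Pa, K = 3.966e-07.
Archard volume V = K·W·L/H = 3.966e-07 · 310.3 · 76.37 / 7.058e+09 = 1.332e-12 m³.

value=1.332e-12 m^3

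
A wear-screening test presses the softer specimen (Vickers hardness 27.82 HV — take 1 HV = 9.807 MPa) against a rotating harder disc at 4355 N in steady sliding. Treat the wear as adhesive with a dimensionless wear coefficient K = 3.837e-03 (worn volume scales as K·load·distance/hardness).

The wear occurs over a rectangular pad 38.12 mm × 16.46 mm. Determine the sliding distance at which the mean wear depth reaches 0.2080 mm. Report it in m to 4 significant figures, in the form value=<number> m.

The computation runs at full float precision, and the intermediates are displayed rounded — rounded just once, at four significant figures.
Convert: Hardness H = 27.82 HV × 9.807 MPa/HV = 272.8 MPa = 2.728e+08 Pa.
Convert: Pad sides 38.12 mm × 16.46 mm = 0.03812 m × 0.01646 m. Contact area A = 0.03812 m × 0.01646 m = 6.275e-04 m².
Convert: Depth limit h_lim = 0.2080 mm = 2.080e-04 m.
In SI base units, W = 4355 N, H = 2.728e+08 Pa, K = 3.837e-03.
Allowed volume V_lim = h_lim·A = 2.080e-04 · 6.275e-04 = 1.305e-07 m³.
Inverting, life L = V_lim·H/(K·W) = 1.305e-07 · 2.728e+08 / (3.837e-03 · 4355) = 2.131 m.

value=2.131 m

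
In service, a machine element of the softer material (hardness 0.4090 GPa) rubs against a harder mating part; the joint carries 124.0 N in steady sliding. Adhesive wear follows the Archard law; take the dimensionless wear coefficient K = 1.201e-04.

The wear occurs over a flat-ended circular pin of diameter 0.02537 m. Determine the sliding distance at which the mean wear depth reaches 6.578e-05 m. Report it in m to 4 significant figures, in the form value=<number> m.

The algebra keeps full precision, and intermediate values appear rounded. Rounded once at the end to four significant digits.
Convert: Hardness H = 0.4090 GPa = 4.090e+08 Pa.
Convert: Contact area A = π·d²/4 = π·(0.02537 m)²/4 = 5.055e-04 m².
Restated in SI base units: W = 124.0 N, H = 4.090e+08 Pa, K = 1.201e-04.
Allowed volume V_lim = h_lim·A = 6.578e-05 · 5.055e-04 = 3.325e-08 m³.
So the life L = V_lim·H/(K·W) = 3.325e-08 · 4.090e+08 / (1.201e-04 · 124.0) = 913.2 m.

value=913.2 m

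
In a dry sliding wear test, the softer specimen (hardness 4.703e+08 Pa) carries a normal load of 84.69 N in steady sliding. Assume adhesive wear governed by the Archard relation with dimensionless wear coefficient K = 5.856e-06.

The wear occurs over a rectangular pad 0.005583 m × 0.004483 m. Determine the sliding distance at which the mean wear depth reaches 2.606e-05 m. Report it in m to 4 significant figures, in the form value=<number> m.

value=618.5 m

All arithmetic carries full precision, and intermediates appear rounded; rounded just once to four significant digits.
Convert: Contact area A = 0.005583 m × 0.004483 m = 2.503e-05 m².
Expressed in SI base units: W = 84.69 N, H = 4.703e+08 Pa, K = 5.856e-06.
Limit volume V_lim = h_lim·A = 2.606e-05 · 2.503e-05 = 6.522e-10 m³.
Thus life L = V_lim·H/(K·W) = 6.522e-10 · 4.703e+08 / (5.856e-06 · 84.69) = 618.5 m.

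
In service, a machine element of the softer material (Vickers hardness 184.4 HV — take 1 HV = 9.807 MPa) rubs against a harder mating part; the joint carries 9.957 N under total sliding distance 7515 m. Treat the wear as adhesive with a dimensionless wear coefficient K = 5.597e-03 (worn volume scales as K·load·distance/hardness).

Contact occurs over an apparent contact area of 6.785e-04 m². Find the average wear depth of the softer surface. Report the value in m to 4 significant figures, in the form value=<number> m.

value=3.413e-04 m

Intermediates appear rounded, and the computation holds full precision, and one last rounding, at four significant digits.
Hardness H = 184.4 HV × 9.807 MPa/HV = 1808 MPa = 1.808e+09 Pa.
SI base units throughout: W = 9.957 N, H = 1.808e+09 Pa, K = 5.597e-03.
The Archard volume V = K·W·L/H = 5.597e-03 · 9.957 · 7515 / 1.808e+09 = 2.316e-07 m³.
Mean wear depth h = V/A = 2.316e-07 / 6.785e-04 = 3.413e-04 m.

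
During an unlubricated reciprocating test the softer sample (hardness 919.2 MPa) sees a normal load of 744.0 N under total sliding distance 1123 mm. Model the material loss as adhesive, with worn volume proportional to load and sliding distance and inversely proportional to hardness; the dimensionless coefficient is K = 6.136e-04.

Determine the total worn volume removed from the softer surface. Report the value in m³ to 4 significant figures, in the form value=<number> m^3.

All working math runs at full float precision. Intermediates are displayed rounded; one final rounding, at four significant figures.
Distance L = 1123 mm = 1.123 m.
Hardness H = 919.2 MPa = 9.192e+08 Pa.
As SI base values: W = 744.0 N, H = 9.192e+08 Pa, K = 6.136e-04.
Volume removed: V = K·W·L/H = 6.136e-04 · 744.0 · 1.123 / 9.192e+08 = 5.577e-10 m³.

value=5.577e-10 m^3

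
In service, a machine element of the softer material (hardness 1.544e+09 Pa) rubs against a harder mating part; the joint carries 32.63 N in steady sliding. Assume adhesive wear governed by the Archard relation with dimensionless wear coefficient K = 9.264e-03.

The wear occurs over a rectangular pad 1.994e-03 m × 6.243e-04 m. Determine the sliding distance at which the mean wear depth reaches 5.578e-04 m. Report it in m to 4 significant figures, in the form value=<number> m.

Intermediates are displayed rounded — the computation maintains full float precision; rounded just once, at four significant digits.
Convert: Contact area A = 1.994e-03 m × 6.243e-04 m = 1.245e-06 m².
Working in SI base units: W = 32.63 N, H = 1.544e+09 Pa, K = 9.264e-03.
Volume at the limit: V_lim = h_lim·A = 5.578e-04 · 1.245e-06 = 6.944e-10 m³.
Thus life L = V_lim·H/(K·W) = 6.944e-10 · 1.544e+09 / (9.264e-03 · 32.63) = 3.547 m.

value=3.547 m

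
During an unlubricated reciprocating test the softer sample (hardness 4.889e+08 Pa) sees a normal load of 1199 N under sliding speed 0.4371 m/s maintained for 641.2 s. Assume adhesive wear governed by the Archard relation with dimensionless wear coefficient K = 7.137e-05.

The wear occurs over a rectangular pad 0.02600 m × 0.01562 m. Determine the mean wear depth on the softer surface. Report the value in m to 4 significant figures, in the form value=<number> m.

The intermediates are shown rounded, and every step runs at full precision — rounded once at the end to 4 significant figures.
Convert: Distance covered L = v·t = 0.4371 m/s × 641.2 s = 280.3 m.
Convert: Contact area A = 0.02600 m × 0.01562 m = 4.061e-04 m².
Expressed in SI base units: W = 1199 N, H = 4.889e+08 Pa, K = 7.137e-05.
Archard volume V = K·W·L/H = 7.137e-05 · 1199 · 280.3 / 4.889e+08 = 4.906e-08 m³.
Depth h = V/A = 4.906e-08 / 4.061e-04 = 1.208e-04 m.

value=1.208e-04 m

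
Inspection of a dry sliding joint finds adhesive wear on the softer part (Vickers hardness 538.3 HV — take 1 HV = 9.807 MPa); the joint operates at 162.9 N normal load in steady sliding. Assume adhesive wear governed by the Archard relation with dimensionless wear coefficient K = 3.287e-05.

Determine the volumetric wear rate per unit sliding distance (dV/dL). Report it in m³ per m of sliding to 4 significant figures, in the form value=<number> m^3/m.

value=1.014e-12 m^3/m

Intermediates are displayed rounded — each operation carries full precision, and one last rounding, at 4 significant figures.
Hardness H = 538.3 HV × 9.807 MPa/HV = 5279 MPa = 5.279e+09 Pa.
Working in SI base units: W = 162.9 N, H = 5.279e+09 Pa, K = 3.287e-05.
Volumetric rate dV/dL = K·W/H, per unit distance: 3.287e-05 · 162.9 / 5.279e+09 = 1.014e-12 m³/m.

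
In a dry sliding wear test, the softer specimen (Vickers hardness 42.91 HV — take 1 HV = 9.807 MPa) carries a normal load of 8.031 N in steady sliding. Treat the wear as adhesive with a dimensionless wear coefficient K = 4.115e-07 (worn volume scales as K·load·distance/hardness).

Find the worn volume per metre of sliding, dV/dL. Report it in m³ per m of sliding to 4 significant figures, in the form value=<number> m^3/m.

The algebra maintains exact precision; intermediates are displayed rounded — one last rounding, at 4 significant figures.
Hardness H = 42.91 HV × 9.807 MPa/HV = 420.8 MPa = 4.208e+08 Pa.
SI base units throughout: W = 8.031 N, H = 4.208e+08 Pa, K = 4.115e-07.
Volumetric rate dV/dL = K·W/H — distance-free: 4.115e-07 · 8.031 / 4.208e+08 = 7.853e-15 m³/m.

value=7.853e-15 m^3/m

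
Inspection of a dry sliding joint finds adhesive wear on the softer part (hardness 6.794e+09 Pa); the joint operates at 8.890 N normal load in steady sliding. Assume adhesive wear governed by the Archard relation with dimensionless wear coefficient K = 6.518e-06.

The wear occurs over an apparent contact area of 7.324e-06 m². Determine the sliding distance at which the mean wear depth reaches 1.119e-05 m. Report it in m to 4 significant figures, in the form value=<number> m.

value=9609 m

Every step holds exact precision, and displayed values are rounded, and a lone final rounding, at four significant digits.
As SI base values: W = 8.890 N, H = 6.794e+09 Pa, K = 6.518e-06.
Allowed volume V_lim = h_lim·A = 1.119e-05 · 7.324e-06 = 8.196e-11 m³.
Sliding life L = V_lim·H/(K·W) = 8.196e-11 · 6.794e+09 / (6.518e-06 · 8.890) = 9609 m.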